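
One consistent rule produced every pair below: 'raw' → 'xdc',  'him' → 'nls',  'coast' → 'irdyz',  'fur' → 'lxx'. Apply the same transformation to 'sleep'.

yrhhv

Vowels shift forward by 3 and consonants shift forward by 6.
Applying it to sleep: s(cons)+6=y, l(cons)+6=r, e(vowel)+3=h, e(vowel)+3=h, p(cons)+6=v.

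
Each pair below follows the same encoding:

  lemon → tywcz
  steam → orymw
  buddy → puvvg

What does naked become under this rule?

l(11)→t(19) and e(4)→y(24) fit y≡3x+12 (mod 26); the inverse of 3 mod 26 is 9. This is an affine cipher: with a=0,…,z=25, each position x becomes (3x+12) mod 26.
For naked: n(13)→3·13+12≡25=z; a(0)→3·0+12≡12=m; k(10)→3·10+12≡16=q; e(4)→3·4+12≡24=y; d(3)→3·3+12≡21=v (all mod 26).

zmqyv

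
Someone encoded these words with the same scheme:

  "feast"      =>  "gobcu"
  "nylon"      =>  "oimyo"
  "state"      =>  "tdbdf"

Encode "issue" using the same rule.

Shifts by position in feast: pos 0: f→g (+1), pos 1: e→o (+10), pos 2: a→b (+1), pos 3: s→c (+10) — repeating every 2. The shifts repeat in a cycle of length 2: positions 0,1,… shift by +1, +10, then the pattern repeats.
On issue: i+1=j, s+10=c, s+1=t, u+10=e, e+1=f.

jctef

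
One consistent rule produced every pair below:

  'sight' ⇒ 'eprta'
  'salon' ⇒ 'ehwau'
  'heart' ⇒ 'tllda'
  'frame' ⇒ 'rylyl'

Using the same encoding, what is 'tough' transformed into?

fvfso

A repeating key of period 3 is used — shifts +12, +7, +11 over and over.
Applying it to tough: t+12=f, o+7=v, u+11=f, g+12=s, h+7=o.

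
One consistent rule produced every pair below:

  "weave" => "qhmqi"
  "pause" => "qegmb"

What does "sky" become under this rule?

Read the word backwards and shift each letter +12.
For sky: reverse → yks; then shift: y+12=k, k+12=w, s+12=e.

kwe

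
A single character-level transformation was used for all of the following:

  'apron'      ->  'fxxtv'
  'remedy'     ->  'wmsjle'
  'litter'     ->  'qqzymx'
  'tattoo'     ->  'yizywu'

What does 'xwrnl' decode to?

A repeating key of period 3 is used — shifts +5, +8, +6 over and over.
Undoing it on xwrnl: x−5=s, w−8=o, r−6=l, n−5=i, l−8=d.

solid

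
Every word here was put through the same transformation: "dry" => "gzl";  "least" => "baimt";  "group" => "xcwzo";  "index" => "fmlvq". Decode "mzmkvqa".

sincere

Two steps: reverse the string, then apply a Caesar shift of +8.
Undoing it on mzmkvqa: shift back: m−8=e, z−8=r, m−8=e, k−8=c, v−8=n, q−8=i, a−8=s → erecnis; then reverse → sincere.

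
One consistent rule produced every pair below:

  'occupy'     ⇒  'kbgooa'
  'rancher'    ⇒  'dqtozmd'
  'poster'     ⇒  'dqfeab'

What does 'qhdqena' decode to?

Read the word backwards and shift each letter +12.
Decoding qhdqena: shift back: q−12=e, h−12=v, d−12=r, q−12=e, e−12=s, n−12=b, a−12=o → evresbo; then reverse → observe.

observe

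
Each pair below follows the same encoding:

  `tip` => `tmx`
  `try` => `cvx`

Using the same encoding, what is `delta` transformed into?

expih

The output letters match the input read backwards, each shifted +4: tip reversed is pit. Two steps: reverse the string, then apply a Caesar shift of +4.
On delta: reverse → atled; then shift: a+4=e, t+4=x, l+4=p, e+4=i, d+4=h.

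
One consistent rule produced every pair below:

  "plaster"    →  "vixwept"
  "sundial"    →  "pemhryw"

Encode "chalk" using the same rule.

opelg

The output letters match the input read backwards, each shifted +4: plaster reversed is retsalp. The word is reversed, then every letter is shifted forward by 4.
Applying it to chalk: reverse → klahc; then shift: k+4=o, l+4=p, a+4=e, h+4=l, c+4=g.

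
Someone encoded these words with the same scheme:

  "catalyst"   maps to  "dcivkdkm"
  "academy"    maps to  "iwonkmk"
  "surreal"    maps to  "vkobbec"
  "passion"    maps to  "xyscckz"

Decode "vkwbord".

The output letters match the input read backwards, each shifted +10: catalyst reversed is tsylatac. Two steps: reverse the string, then apply a Caesar shift of +10.
Reversing it on vkwbord: shift back: v−10=l, k−10=a, w−10=m, b−10=r, o−10=e, r−10=h, d−10=t → lamreht; then reverse → thermal.

thermal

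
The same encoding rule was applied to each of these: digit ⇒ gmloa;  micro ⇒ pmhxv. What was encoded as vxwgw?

strap

Each letter shifts forward by (position + 3), i.e. 3, 4, 5, … — the shift grows by one for each successive letter.
Reversing it on vxwgw: v−3=s, x−4=t, w−5=r, g−6=a, w−7=p.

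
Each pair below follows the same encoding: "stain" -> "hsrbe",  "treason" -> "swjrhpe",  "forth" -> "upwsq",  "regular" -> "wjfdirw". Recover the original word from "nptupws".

comfort

s(18)→h(7) and t(19)→s(18) fit y≡11x+17 (mod 26); the inverse of 11 mod 26 is 19. Treating letters as 0–25, the rule is x ↦ 11x + 17 (mod 26).
Undoing it on nptupws: n(13)→19·(13−17)≡2=c; p(15)→19·(15−17)≡14=o; t(19)→19·(19−17)≡12=m; u(20)→19·(20−17)≡5=f; p(15)→19·(15−17)≡14=o; w(22)→19·(22−17)≡17=r; s(18)→19·(18−17)≡19=t (all mod 26).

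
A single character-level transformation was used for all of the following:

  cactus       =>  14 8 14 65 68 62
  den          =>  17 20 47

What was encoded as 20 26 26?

With a=1..z=26, the number is 3·pos + 5.
Decoding 20 26 26: 20→(20−5)÷3=5=e, 26→(26−5)÷3=7=g, 26→(26−5)÷3=7=g.

egg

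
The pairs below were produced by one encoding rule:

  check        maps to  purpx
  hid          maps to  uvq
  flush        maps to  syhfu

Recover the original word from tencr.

Compare letters: c→p is +13, h→u is +13, e→r is +13 — a constant shift. It's a constant shift of +13 (ROT13).
Decoding tencr: t−13=g, e−13=r, n−13=a, c−13=p, r−13=e.

grape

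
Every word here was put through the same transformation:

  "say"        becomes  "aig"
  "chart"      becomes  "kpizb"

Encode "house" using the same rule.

pwcam

Compare letters: s→a is +8, a→i is +8, y→g is +8 — a constant shift. Each letter is shifted forward by 8 in the alphabet (a Caesar shift of +8).
Applying it to house: h+8=p, o+8=w, u+8=c, s+8=a, e+8=m.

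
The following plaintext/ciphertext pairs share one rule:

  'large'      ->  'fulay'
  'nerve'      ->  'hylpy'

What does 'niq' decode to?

Each letter is shifted forward by 20 in the alphabet (a Caesar shift of +20).
Undoing it on niq: n−20=t, i−20=o, q−20=w.

tow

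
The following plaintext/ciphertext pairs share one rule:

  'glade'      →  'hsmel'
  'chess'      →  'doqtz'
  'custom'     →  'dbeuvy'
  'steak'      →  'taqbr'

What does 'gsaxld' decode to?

flower

The shifts repeat in a cycle of length 3: positions 0,1,… shift by +1, +7, +12, then the pattern repeats.
Reversing it on gsaxld: g−1=f, s−7=l, a−12=o, x−1=w, l−7=e, d−12=r.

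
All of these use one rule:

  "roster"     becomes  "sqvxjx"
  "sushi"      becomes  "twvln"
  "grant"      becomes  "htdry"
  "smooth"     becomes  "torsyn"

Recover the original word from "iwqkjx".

In roster: r→s is +1, o→q is +2, s→v is +3, t→x is +4 — the shift increases by 1 each position. The shift increases by 1 at each position, starting from +1: 1, 2, 3, ….
Decoding iwqkjx: i−1=h, w−2=u, q−3=n, k−4=g, j−5=e, x−6=r.

hunger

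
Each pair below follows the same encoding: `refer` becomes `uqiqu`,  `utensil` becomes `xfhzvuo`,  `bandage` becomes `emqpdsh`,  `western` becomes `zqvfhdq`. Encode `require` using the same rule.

uqtgldh

Shifts by position in refer: pos 0: r→u (+3), pos 1: e→q (+12), pos 2: f→i (+3), pos 3: e→q (+12) — repeating every 2. It's a Vigenère-style cipher with numeric key [3,12]: position i shifts by key[i mod 2].
On require: r+3=u, e+12=q, q+3=t, u+12=g, i+3=l, r+12=d, e+3=h.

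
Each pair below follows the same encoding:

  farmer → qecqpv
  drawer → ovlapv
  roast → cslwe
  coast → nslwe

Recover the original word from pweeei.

estate

Shifts by position in farmer: pos 0: f→q (+11), pos 1: a→e (+4), pos 2: r→c (+11), pos 3: m→q (+4) — repeating every 2. It's a Vigenère-style cipher with numeric key [11,4]: position i shifts by key[i mod 2].
Reversing it on pweeei: p−11=e, w−4=s, e−11=t, e−4=a, e−11=t, i−4=e.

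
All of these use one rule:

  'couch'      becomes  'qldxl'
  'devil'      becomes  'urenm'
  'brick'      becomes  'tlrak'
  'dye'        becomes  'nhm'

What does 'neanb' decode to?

serve

The output letters match the input read backwards, each shifted +9: couch reversed is hcuoc. Two steps: reverse the string, then apply a Caesar shift of +9.
Undoing it on neanb: shift back: n−9=e, e−9=v, a−9=r, n−9=e, b−9=s → evres; then reverse → serve.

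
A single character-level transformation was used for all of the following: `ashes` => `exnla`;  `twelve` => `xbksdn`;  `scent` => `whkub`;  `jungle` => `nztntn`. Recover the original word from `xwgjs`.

In ashes: a→e is +4, s→x is +5, h→n is +6, e→l is +7 — the shift increases by 1 each position. Each letter shifts forward by (position + 4), i.e. 4, 5, 6, … — the shift grows by one for each successive letter.
Decoding xwgjs: x−4=t, w−5=r, g−6=a, j−7=c, s−8=k.

track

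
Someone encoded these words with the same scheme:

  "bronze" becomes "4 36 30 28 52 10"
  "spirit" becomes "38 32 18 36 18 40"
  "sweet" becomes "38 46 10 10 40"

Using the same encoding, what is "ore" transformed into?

30 36 10

The formula is n = 2×(alphabet index, a=1).
Applying it to ore: o=15→30, r=18→36, e=5→10.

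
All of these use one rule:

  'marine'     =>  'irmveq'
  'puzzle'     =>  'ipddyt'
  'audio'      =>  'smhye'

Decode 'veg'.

car

The output letters match the input read backwards, each shifted +4: marine reversed is eniram. Read the word backwards and shift each letter +4.
Decoding veg: shift back: v−4=r, e−4=a, g−4=c → rac; then reverse → car.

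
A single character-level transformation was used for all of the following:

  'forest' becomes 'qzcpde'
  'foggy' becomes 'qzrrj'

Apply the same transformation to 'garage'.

rlclrp

Every letter moves 11 places later in the alphabet, wrapping around z→a.
For garage: g+11=r, a+11=l, r+11=c, a+11=l, g+11=r, e+11=p.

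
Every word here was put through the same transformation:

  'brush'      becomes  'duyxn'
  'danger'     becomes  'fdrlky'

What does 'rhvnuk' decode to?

Letter i (0-indexed) is shifted by i+2, so successive shifts are 2, 3, 4, ….
Reversing it on rhvnuk: r−2=p, h−3=e, v−4=r, n−5=i, u−6=o, k−7=d.

period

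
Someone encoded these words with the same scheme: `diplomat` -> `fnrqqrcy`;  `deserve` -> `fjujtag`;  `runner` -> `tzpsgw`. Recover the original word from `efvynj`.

cattle

Shifts by position in diplomat: pos 0: d→f (+2), pos 1: i→n (+5), pos 2: p→r (+2), pos 3: l→q (+5) — repeating every 2. It's a Vigenère-style cipher with numeric key [2,5]: position i shifts by key[i mod 2].
Reversing it on efvynj: e−2=c, f−5=a, v−2=t, y−5=t, n−2=l, j−5=e.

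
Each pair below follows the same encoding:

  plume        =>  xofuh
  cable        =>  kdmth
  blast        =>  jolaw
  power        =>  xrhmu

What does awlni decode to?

staff

Shifts by position in plume: pos 0: p→x (+8), pos 1: l→o (+3), pos 2: u→f (+11), pos 3: m→u (+8), pos 4: e→h (+3) — repeating every 3. The shifts repeat in a cycle of length 3: positions 0,1,… shift by +8, +3, +11, then the pattern repeats.
Reversing it on awlni: a−8=s, w−3=t, l−11=a, n−8=f, i−3=f.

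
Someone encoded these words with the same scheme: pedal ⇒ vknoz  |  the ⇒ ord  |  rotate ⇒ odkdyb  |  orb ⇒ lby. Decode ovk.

The output letters match the input read backwards, each shifted +10: pedal reversed is ladep. Read the word backwards and shift each letter +10.
Reversing it on ovk: shift back: o−10=e, v−10=l, k−10=a → ela; then reverse → ale.

ale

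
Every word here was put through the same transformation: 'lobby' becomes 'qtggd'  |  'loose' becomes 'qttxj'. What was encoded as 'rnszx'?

Compare letters: l→q is +5, o→t is +5, b→g is +5 — a constant shift. This is a Caesar cipher with shift 5.
Undoing it on rnszx: r−5=m, n−5=i, s−5=n, z−5=u, x−5=s.

minus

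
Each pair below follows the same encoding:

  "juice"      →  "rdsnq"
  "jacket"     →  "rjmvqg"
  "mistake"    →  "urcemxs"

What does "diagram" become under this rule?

In juice: j→r is +8, u→d is +9, i→s is +10, c→n is +11 — the shift increases by 1 each position. Letter i (0-indexed) is shifted by i+8, so successive shifts are 8, 9, 10, ….
On diagram: d+8=l, i+9=r, a+10=k, g+11=r, r+12=d, a+13=n, m+14=a.

lrkrdna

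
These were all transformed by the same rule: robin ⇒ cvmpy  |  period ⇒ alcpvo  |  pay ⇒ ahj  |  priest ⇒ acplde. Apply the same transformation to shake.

dshvl

The shift depends on letter class: consonant r→c is +11, but vowel o→v is +7. Vowels shift forward by 7 and consonants shift forward by 11.
For shake: s(cons)+11=d, h(cons)+11=s, a(vowel)+7=h, k(cons)+11=v, e(vowel)+7=l.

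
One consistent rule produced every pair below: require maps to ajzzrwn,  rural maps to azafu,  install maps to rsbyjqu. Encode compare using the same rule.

Shifts by position in require: pos 0: r→a (+9), pos 1: e→j (+5), pos 2: q→z (+9), pos 3: u→z (+5) — repeating every 2. A repeating key of period 2 is used — shifts +9, +5 over and over.
On compare: c+9=l, o+5=t, m+9=v, p+5=u, a+9=j, r+5=w, e+9=n.

ltvujwn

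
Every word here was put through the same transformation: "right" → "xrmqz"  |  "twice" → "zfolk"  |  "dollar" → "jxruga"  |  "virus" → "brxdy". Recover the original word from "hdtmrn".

bundle

The shifts repeat in a cycle of length 2: positions 0,1,… shift by +6, +9, then the pattern repeats.
Undoing it on hdtmrn: h−6=b, d−9=u, t−6=n, m−9=d, r−6=l, n−9=e.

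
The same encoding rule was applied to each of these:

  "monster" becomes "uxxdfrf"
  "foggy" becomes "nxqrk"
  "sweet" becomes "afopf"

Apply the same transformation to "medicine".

unntovbt

In monster: m→u is +8, o→x is +9, n→x is +10, s→d is +11 — the shift increases by 1 each position. The shift increases by 1 at each position, starting from +8: 8, 9, 10, ….
On medicine: m+8=u, e+9=n, d+10=n, i+11=t, c+12=o, i+13=v, n+14=b, e+15=t.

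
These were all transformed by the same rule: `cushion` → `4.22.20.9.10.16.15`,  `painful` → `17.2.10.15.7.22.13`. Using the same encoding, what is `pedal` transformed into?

17.6.5.2.13

Letters become their 1-based position plus 1 (so a→2, b→3, …).
For pedal: p=16→17, e=5→6, d=4→5, a=1→2, l=12→13.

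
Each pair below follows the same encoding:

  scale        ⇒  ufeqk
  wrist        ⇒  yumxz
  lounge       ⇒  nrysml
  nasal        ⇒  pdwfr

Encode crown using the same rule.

eusbt

In scale: s→u is +2, c→f is +3, a→e is +4, l→q is +5 — the shift increases by 1 each position. Each letter shifts forward by (position + 2), i.e. 2, 3, 4, … — the shift grows by one for each successive letter.
Applying it to crown: c+2=e, r+3=u, o+4=s, w+5=b, n+6=t.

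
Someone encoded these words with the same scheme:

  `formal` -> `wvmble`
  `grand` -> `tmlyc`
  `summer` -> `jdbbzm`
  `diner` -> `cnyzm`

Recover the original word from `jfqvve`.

school

f(5)→w(22) and o(14)→v(21) fit y≡23x+11 (mod 26); the inverse of 23 mod 26 is 17. This is an affine cipher: with a=0,…,z=25, each position x becomes (23x+11) mod 26.
Decoding jfqvve: j(9)→17·(9−11)≡18=s; f(5)→17·(5−11)≡2=c; q(16)→17·(16−11)≡7=h; v(21)→17·(21−11)≡14=o; v(21)→17·(21−11)≡14=o; e(4)→17·(4−11)≡11=l (all mod 26).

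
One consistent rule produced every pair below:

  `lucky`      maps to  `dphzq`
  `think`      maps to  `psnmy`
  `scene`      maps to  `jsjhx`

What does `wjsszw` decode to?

The output letters match the input read backwards, each shifted +5: lucky reversed is ykcul. Two steps: reverse the string, then apply a Caesar shift of +5.
Reversing it on wjsszw: shift back: w−5=r, j−5=e, s−5=n, s−5=n, z−5=u, w−5=r → rennur; then reverse → runner.

runner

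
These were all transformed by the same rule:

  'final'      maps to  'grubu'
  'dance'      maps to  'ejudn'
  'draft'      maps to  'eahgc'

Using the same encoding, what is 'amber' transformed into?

bvifa

Shifts by position in final: pos 0: f→g (+1), pos 1: i→r (+9), pos 2: n→u (+7), pos 3: a→b (+1), pos 4: l→u (+9) — repeating every 3. A repeating key of period 3 is used — shifts +1, +9, +7 over and over.
Applying it to amber: a+1=b, m+9=v, b+7=i, e+1=f, r+9=a.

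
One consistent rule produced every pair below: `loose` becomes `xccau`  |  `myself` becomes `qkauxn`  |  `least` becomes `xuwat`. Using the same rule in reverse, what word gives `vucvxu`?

l(11)→x(23) and o(14)→c(2) fit y≡19x+22 (mod 26); the inverse of 19 mod 26 is 11. Treating letters as 0–25, the rule is x ↦ 19x + 22 (mod 26).
Decoding vucvxu: v(21)→11·(21−22)≡15=p; u(20)→11·(20−22)≡4=e; c(2)→11·(2−22)≡14=o; v(21)→11·(21−22)≡15=p; x(23)→11·(23−22)≡11=l; u(20)→11·(20−22)≡4=e (all mod 26).

people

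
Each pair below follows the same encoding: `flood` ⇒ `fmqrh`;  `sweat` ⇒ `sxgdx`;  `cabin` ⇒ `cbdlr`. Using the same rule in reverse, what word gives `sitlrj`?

Each letter shifts forward by its position index (0, 1, 2, …) — the shift grows by one for each successive letter.
Reversing it on sitlrj: s−0=s, i−1=h, t−2=r, l−3=i, r−4=n, j−5=e.

shrine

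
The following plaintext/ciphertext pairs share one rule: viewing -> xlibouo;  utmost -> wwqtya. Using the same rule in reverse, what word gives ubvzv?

syrup

In viewing: v→x is +2, i→l is +3, e→i is +4, w→b is +5 — the shift increases by 1 each position. The shift increases by 1 at each position, starting from +2: 2, 3, 4, ….
Undoing it on ubvzv: u−2=s, b−3=y, v−4=r, z−5=u, v−6=p.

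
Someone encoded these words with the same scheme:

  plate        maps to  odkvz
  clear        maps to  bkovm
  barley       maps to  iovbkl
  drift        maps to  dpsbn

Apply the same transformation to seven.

Read the word backwards and shift each letter +10.
For seven: reverse → neves; then shift: n+10=x, e+10=o, v+10=f, e+10=o, s+10=c.

xofoc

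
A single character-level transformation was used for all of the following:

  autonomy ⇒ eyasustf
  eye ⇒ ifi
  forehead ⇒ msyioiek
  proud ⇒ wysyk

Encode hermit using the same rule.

The shift depends on letter class: consonant t→a is +7, but vowel a→e is +4. The rule splits by letter class: vowels +4, consonants +7.
For hermit: h(cons)+7=o, e(vowel)+4=i, r(cons)+7=y, m(cons)+7=t, i(vowel)+4=m, t(cons)+7=a.

oiytma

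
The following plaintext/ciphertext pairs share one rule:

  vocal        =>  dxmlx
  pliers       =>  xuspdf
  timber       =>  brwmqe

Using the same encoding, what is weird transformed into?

enscp

In vocal: v→d is +8, o→x is +9, c→m is +10, a→l is +11 — the shift increases by 1 each position. Each letter shifts forward by (position + 8), i.e. 8, 9, 10, … — the shift grows by one for each successive letter.
Applying it to weird: w+8=e, e+9=n, i+10=s, r+11=c, d+12=p.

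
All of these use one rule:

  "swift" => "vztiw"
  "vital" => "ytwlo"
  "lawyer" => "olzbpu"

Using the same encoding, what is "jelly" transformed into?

Two shifts are in play — +11 for a/e/i/o/u, +3 for every other letter.
On jelly: j(cons)+3=m, e(vowel)+11=p, l(cons)+3=o, l(cons)+3=o, y(cons)+3=b.

mpoob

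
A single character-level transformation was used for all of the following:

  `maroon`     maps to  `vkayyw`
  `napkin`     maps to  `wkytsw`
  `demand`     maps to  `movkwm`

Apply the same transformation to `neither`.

woscqoa

The rule splits by letter class: vowels +10, consonants +9.
Applying it to neither: n(cons)+9=w, e(vowel)+10=o, i(vowel)+10=s, t(cons)+9=c, h(cons)+9=q, e(vowel)+10=o, r(cons)+9=a.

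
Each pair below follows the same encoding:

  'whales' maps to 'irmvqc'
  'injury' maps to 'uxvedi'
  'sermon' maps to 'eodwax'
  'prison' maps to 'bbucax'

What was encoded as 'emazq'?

Shifts by position in whales: pos 0: w→i (+12), pos 1: h→r (+10), pos 2: a→m (+12), pos 3: l→v (+10) — repeating every 2. It's a Vigenère-style cipher with numeric key [12,10]: position i shifts by key[i mod 2].
Decoding emazq: e−12=s, m−10=c, a−12=o, z−10=p, q−12=e.

scope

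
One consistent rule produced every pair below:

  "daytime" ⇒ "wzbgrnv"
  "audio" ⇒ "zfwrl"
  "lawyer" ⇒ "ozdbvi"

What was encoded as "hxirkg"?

Each pair mirrors across the alphabet (d↔w, a↔z, y↔b): positions sum to 25. This is the alphabet-reversal cipher (Atbash): a becomes z, b becomes y, etc.
Undoing it on hxirkg: h↔s, x↔c, i↔r, r↔i, k↔p, g↔t.

script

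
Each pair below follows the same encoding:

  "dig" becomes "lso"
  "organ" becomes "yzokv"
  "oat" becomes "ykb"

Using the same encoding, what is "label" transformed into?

The shift depends on letter class: consonant d→l is +8, but vowel i→s is +10. Vowels shift forward by 10 and consonants shift forward by 8.
On label: l(cons)+8=t, a(vowel)+10=k, b(cons)+8=j, e(vowel)+10=o, l(cons)+8=t.

tkjot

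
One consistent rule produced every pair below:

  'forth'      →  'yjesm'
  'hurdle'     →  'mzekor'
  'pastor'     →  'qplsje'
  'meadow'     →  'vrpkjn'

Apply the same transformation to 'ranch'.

f(5)→y(24) and o(14)→j(9) fit y≡7x+15 (mod 26); the inverse of 7 mod 26 is 15. Treating letters as 0–25, the rule is x ↦ 7x + 15 (mod 26).
On ranch: r(17)→7·17+15≡4=e; a(0)→7·0+15≡15=p; n(13)→7·13+15≡2=c; c(2)→7·2+15≡3=d; h(7)→7·7+15≡12=m (all mod 26).

epcdm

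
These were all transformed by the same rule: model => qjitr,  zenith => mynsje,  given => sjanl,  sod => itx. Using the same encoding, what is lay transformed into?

dfq

Two steps: reverse the string, then apply a Caesar shift of +5.
On lay: reverse → yal; then shift: y+5=d, a+5=f, l+5=q.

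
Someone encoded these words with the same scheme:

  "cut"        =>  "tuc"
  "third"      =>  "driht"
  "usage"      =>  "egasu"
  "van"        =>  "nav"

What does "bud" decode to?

dub

The word is simply reversed.
Decoding bud: then reverse → dub.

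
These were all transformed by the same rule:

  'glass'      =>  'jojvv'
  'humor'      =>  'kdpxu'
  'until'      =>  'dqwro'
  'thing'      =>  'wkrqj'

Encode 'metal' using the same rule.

The shift depends on letter class: consonant g→j is +3, but vowel a→j is +9. Two shifts are in play — +9 for a/e/i/o/u, +3 for every other letter.
For metal: m(cons)+3=p, e(vowel)+9=n, t(cons)+3=w, a(vowel)+9=j, l(cons)+3=o.

pnwjo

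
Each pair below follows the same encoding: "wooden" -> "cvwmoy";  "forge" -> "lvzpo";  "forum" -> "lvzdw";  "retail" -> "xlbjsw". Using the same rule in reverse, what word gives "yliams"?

search

In wooden: w→c is +6, o→v is +7, o→w is +8, d→m is +9 — the shift increases by 1 each position. Each letter shifts forward by (position + 6), i.e. 6, 7, 8, … — the shift grows by one for each successive letter.
Decoding yliams: y−6=s, l−7=e, i−8=a, a−9=r, m−10=c, s−11=h.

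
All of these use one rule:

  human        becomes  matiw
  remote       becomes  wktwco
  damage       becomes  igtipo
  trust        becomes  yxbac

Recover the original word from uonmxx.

pigeon

In human: h→m is +5, u→a is +6, m→t is +7, a→i is +8 — the shift increases by 1 each position. Each letter shifts forward by (position + 5), i.e. 5, 6, 7, … — the shift grows by one for each successive letter.
Reversing it on uonmxx: u−5=p, o−6=i, n−7=g, m−8=e, x−9=o, x−10=n.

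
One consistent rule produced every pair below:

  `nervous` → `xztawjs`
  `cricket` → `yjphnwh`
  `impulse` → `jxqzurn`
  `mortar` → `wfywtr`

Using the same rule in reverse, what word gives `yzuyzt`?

The output letters match the input read backwards, each shifted +5: nervous reversed is suovren. Two steps: reverse the string, then apply a Caesar shift of +5.
Reversing it on yzuyzt: shift back: y−5=t, z−5=u, u−5=p, y−5=t, z−5=u, t−5=o → tuptuo; then reverse → output.

output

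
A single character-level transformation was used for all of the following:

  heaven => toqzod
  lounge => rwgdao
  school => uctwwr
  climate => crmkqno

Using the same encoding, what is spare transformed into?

upqbo

h(7)→t(19) and e(4)→o(14) fit y≡19x+16 (mod 26); the inverse of 19 mod 26 is 11. This is an affine cipher: with a=0,…,z=25, each position x becomes (19x+16) mod 26.
Applying it to spare: s(18)→19·18+16≡20=u; p(15)→19·15+16≡15=p; a(0)→19·0+16≡16=q; r(17)→19·17+16≡1=b; e(4)→19·4+16≡14=o (all mod 26).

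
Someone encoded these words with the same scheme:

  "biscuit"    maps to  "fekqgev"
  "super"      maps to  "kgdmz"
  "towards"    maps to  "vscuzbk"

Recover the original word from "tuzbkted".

hardship

b(1)→f(5) and i(8)→e(4) fit y≡11x+20 (mod 26); the inverse of 11 mod 26 is 19. Each letter's alphabet position (a=0..z=25) is mapped through 11·x+20 mod 26 — an affine cipher.
Decoding tuzbkted: t(19)→19·(19−20)≡7=h; u(20)→19·(20−20)≡0=a; z(25)→19·(25−20)≡17=r; b(1)→19·(1−20)≡3=d; k(10)→19·(10−20)≡18=s; t(19)→19·(19−20)≡7=h; e(4)→19·(4−20)≡8=i; d(3)→19·(3−20)≡15=p (all mod 26).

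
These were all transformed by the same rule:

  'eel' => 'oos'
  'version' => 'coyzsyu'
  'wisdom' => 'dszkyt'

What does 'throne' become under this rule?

aoyyuo

Vowels shift forward by 10 and consonants shift forward by 7.
On throne: t(cons)+7=a, h(cons)+7=o, r(cons)+7=y, o(vowel)+10=y, n(cons)+7=u, e(vowel)+10=o.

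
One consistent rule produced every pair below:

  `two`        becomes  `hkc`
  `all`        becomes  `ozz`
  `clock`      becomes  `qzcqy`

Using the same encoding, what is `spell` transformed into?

Each letter is shifted forward by 14 in the alphabet (a Caesar shift of +14).
Applying it to spell: s+14=g, p+14=d, e+14=s, l+14=z, l+14=z.

gdszz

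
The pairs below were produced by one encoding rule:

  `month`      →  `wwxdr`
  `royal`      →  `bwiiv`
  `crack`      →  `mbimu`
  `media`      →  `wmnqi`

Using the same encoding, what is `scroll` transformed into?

cmbwvv

The shift depends on letter class: consonant m→w is +10, but vowel o→w is +8. Two shifts are in play — +8 for a/e/i/o/u, +10 for every other letter.
For scroll: s(cons)+10=c, c(cons)+10=m, r(cons)+10=b, o(vowel)+8=w, l(cons)+10=v, l(cons)+10=v.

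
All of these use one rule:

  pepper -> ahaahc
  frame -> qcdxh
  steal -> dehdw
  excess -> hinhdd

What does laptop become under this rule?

wdaera

The shift depends on letter class: consonant p→a is +11, but vowel e→h is +3. Vowels shift forward by 3 and consonants shift forward by 11.
For laptop: l(cons)+11=w, a(vowel)+3=d, p(cons)+11=a, t(cons)+11=e, o(vowel)+3=r, p(cons)+11=a.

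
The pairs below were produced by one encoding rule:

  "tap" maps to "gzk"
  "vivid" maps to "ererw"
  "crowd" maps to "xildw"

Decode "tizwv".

Each letter is replaced by its mirror in the alphabet: a↔z, b↔y, c↔x, and so on (the Atbash cipher).
Decoding tizwv: t↔g, i↔r, z↔a, w↔d, v↔e.

grade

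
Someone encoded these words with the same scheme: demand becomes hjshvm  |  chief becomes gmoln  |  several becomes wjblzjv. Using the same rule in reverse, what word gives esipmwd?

ancient

In demand: d→h is +4, e→j is +5, m→s is +6, a→h is +7 — the shift increases by 1 each position. Letter i (0-indexed) is shifted by i+4, so successive shifts are 4, 5, 6, ….
Reversing it on esipmwd: e−4=a, s−5=n, i−6=c, p−7=i, m−8=e, w−9=n, d−10=t.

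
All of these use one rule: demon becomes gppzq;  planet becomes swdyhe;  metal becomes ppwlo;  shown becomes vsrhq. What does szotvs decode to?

It's a Vigenère-style cipher with numeric key [3,11]: position i shifts by key[i mod 2].
Decoding szotvs: s−3=p, z−11=o, o−3=l, t−11=i, v−3=s, s−11=h.

polish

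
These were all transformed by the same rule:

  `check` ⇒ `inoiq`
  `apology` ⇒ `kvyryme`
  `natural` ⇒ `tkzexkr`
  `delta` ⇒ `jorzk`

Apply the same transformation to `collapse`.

iyrrkvyo

The rule splits by letter class: vowels +10, consonants +6.
On collapse: c(cons)+6=i, o(vowel)+10=y, l(cons)+6=r, l(cons)+6=r, a(vowel)+10=k, p(cons)+6=v, s(cons)+6=y, e(vowel)+10=o.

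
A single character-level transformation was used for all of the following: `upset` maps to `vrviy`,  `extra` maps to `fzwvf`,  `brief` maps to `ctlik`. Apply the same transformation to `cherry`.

Letter i (0-indexed) is shifted by i+1, so successive shifts are 1, 2, 3, ….
On cherry: c+1=d, h+2=j, e+3=h, r+4=v, r+5=w, y+6=e.

djhvwe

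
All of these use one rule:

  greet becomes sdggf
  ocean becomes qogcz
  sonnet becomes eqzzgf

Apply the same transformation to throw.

ftdqi

Two shifts are in play — +2 for a/e/i/o/u, +12 for every other letter.
On throw: t(cons)+12=f, h(cons)+12=t, r(cons)+12=d, o(vowel)+2=q, w(cons)+12=i.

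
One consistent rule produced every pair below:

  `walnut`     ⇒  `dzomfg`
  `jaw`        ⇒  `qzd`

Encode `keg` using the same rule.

pvt

Each pair mirrors across the alphabet (w↔d, a↔z, l↔o): positions sum to 25. Letters are reflected about the middle of the alphabet (position → 25−position): Atbash.
For keg: k↔p, e↔v, g↔t.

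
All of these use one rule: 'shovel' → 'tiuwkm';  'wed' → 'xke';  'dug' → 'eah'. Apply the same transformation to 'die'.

The rule splits by letter class: vowels +6, consonants +1.
Applying it to die: d(cons)+1=e, i(vowel)+6=o, e(vowel)+6=k.

eok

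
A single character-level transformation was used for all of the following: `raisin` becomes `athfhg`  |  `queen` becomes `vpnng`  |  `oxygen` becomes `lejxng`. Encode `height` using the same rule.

cnhxck

Treating letters as 0–25, the rule is x ↦ 5x + 19 (mod 26).
On height: h(7)→5·7+19≡2=c; e(4)→5·4+19≡13=n; i(8)→5·8+19≡7=h; g(6)→5·6+19≡23=x; h(7)→5·7+19≡2=c; t(19)→5·19+19≡10=k (all mod 26).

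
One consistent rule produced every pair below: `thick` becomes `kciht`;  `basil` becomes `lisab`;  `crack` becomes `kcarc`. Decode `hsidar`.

radish

It's just the letters in reverse order.
Decoding hsidar: then reverse → radish.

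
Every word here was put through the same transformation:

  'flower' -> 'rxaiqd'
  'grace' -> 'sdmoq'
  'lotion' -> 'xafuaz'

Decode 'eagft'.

south

Compare letters: f→r is +12, l→x is +12, o→a is +12 — a constant shift. This is a Caesar cipher with shift 12.
Decoding eagft: e−12=s, a−12=o, g−12=u, f−12=t, t−12=h.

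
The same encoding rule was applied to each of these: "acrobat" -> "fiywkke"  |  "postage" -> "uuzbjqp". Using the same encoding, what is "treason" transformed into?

In acrobat: a→f is +5, c→i is +6, r→y is +7, o→w is +8 — the shift increases by 1 each position. The shift increases by 1 at each position, starting from +5: 5, 6, 7, ….
Applying it to treason: t+5=y, r+6=x, e+7=l, a+8=i, s+9=b, o+10=y, n+11=y.

yxlibyy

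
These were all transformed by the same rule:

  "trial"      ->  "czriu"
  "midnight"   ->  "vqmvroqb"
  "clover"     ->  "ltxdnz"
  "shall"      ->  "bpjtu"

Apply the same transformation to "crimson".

lzrubww

The shifts repeat in a cycle of length 2: positions 0,1,… shift by +9, +8, then the pattern repeats.
Applying it to crimson: c+9=l, r+8=z, i+9=r, m+8=u, s+9=b, o+8=w, n+9=w.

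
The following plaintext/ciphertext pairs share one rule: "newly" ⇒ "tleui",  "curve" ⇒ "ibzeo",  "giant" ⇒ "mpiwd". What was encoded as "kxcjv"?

equal

In newly: n→t is +6, e→l is +7, w→e is +8, l→u is +9 — the shift increases by 1 each position. Letter i (0-indexed) is shifted by i+6, so successive shifts are 6, 7, 8, ….
Decoding kxcjv: k−6=e, x−7=q, c−8=u, j−9=a, v−10=l.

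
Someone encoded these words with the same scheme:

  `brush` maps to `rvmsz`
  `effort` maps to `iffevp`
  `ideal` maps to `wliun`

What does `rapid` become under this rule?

b(1)→r(17) and r(17)→v(21) fit y≡23x+20 (mod 26); the inverse of 23 mod 26 is 17. This is an affine cipher: with a=0,…,z=25, each position x becomes (23x+20) mod 26.
On rapid: r(17)→23·17+20≡21=v; a(0)→23·0+20≡20=u; p(15)→23·15+20≡1=b; i(8)→23·8+20≡22=w; d(3)→23·3+20≡11=l (all mod 26).

vubwl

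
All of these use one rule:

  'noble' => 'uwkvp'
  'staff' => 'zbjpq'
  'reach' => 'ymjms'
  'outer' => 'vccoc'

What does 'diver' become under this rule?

kqeoc

In noble: n→u is +7, o→w is +8, b→k is +9, l→v is +10 — the shift increases by 1 each position. Each letter shifts forward by (position + 7), i.e. 7, 8, 9, … — the shift grows by one for each successive letter.
On diver: d+7=k, i+8=q, v+9=e, e+10=o, r+11=c.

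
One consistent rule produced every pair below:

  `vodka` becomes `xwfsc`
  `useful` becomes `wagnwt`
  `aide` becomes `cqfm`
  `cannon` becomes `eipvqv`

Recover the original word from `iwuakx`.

A repeating key of period 2 is used — shifts +2, +8 over and over.
Decoding iwuakx: i−2=g, w−8=o, u−2=s, a−8=s, k−2=i, x−8=p.

gossip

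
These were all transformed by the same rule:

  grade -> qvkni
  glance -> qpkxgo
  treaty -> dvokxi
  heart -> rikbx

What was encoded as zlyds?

photo

Shifts by position in grade: pos 0: g→q (+10), pos 1: r→v (+4), pos 2: a→k (+10), pos 3: d→n (+10), pos 4: e→i (+4) — repeating every 3. A repeating key of period 3 is used — shifts +10, +4, +10 over and over.
Reversing it on zlyds: z−10=p, l−4=h, y−10=o, d−10=t, s−4=o.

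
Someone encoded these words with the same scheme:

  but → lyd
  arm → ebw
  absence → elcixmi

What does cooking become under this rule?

mssumxq

The shift depends on letter class: consonant b→l is +10, but vowel u→y is +4. Two shifts are in play — +4 for a/e/i/o/u, +10 for every other letter.
For cooking: c(cons)+10=m, o(vowel)+4=s, o(vowel)+4=s, k(cons)+10=u, i(vowel)+4=m, n(cons)+10=x, g(cons)+10=q.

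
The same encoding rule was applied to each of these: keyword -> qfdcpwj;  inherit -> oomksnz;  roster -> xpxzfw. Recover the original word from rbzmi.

Shifts by position in keyword: pos 0: k→q (+6), pos 1: e→f (+1), pos 2: y→d (+5), pos 3: w→c (+6), pos 4: o→p (+1), pos 5: r→w (+5) — repeating every 3. The shifts repeat in a cycle of length 3: positions 0,1,… shift by +6, +1, +5, then the pattern repeats.
Decoding rbzmi: r−6=l, b−1=a, z−5=u, m−6=g, i−1=h.

laugh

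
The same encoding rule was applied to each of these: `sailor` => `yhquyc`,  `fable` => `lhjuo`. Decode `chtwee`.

walnut

In sailor: s→y is +6, a→h is +7, i→q is +8, l→u is +9 — the shift increases by 1 each position. Each letter shifts forward by (position + 6), i.e. 6, 7, 8, … — the shift grows by one for each successive letter.
Decoding chtwee: c−6=w, h−7=a, t−8=l, w−9=n, e−10=u, e−11=t.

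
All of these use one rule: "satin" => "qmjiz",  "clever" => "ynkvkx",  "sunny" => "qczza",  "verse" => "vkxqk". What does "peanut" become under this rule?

lkmzcj

Each letter's alphabet position (a=0..z=25) is mapped through 19·x+12 mod 26 — an affine cipher.
Applying it to peanut: p(15)→19·15+12≡11=l; e(4)→19·4+12≡10=k; a(0)→19·0+12≡12=m; n(13)→19·13+12≡25=z; u(20)→19·20+12≡2=c; t(19)→19·19+12≡9=j (all mod 26).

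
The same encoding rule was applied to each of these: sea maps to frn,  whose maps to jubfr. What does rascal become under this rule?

enfpny

Every letter moves 13 places later in the alphabet, wrapping around z→a.
Applying it to rascal: r+13=e, a+13=n, s+13=f, c+13=p, a+13=n, l+13=y.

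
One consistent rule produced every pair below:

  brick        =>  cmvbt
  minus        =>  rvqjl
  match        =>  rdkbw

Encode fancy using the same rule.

b(1)→c(2) and r(17)→m(12) fit y≡25x+3 (mod 26); the inverse of 25 mod 26 is 25. This is an affine cipher: with a=0,…,z=25, each position x becomes (25x+3) mod 26.
For fancy: f(5)→25·5+3≡24=y; a(0)→25·0+3≡3=d; n(13)→25·13+3≡16=q; c(2)→25·2+3≡1=b; y(24)→25·24+3≡5=f (all mod 26).

ydqbf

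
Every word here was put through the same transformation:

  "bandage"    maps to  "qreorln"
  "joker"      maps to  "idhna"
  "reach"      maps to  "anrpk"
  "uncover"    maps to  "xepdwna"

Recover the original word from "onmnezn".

defense

b(1)→q(16) and a(0)→r(17) fit y≡25x+17 (mod 26); the inverse of 25 mod 26 is 25. Treating letters as 0–25, the rule is x ↦ 25x + 17 (mod 26).
Undoing it on onmnezn: o(14)→25·(14−17)≡3=d; n(13)→25·(13−17)≡4=e; m(12)→25·(12−17)≡5=f; n(13)→25·(13−17)≡4=e; e(4)→25·(4−17)≡13=n; z(25)→25·(25−17)≡18=s; n(13)→25·(13−17)≡4=e (all mod 26).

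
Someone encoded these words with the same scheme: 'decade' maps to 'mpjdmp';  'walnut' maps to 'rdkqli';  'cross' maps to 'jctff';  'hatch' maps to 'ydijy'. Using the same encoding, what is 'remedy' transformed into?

d(3)→m(12) and e(4)→p(15) fit y≡3x+3 (mod 26); the inverse of 3 mod 26 is 9. Each letter's alphabet position (a=0..z=25) is mapped through 3·x+3 mod 26 — an affine cipher.
On remedy: r(17)→3·17+3≡2=c; e(4)→3·4+3≡15=p; m(12)→3·12+3≡13=n; e(4)→3·4+3≡15=p; d(3)→3·3+3≡12=m; y(24)→3·24+3≡23=x (all mod 26).

cpnpmx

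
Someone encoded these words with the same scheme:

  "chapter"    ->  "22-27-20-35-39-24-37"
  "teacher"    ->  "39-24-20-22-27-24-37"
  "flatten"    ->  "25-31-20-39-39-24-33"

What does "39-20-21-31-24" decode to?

c is letter #3 and maps to 22: an offset of 19. The number is (letter's place in the alphabet, a=1) + 19.
Undoing it on 39-20-21-31-24: 39→(39−19)÷1=20=t, 20→(20−19)÷1=1=a, 21→(21−19)÷1=2=b, 31→(31−19)÷1=12=l, 24→(24−19)÷1=5=e.

table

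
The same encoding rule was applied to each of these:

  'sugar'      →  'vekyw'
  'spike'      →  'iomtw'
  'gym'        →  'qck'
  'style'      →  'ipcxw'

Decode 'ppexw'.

stall

Read the word backwards and shift each letter +4.
Decoding ppexw: shift back: p−4=l, p−4=l, e−4=a, x−4=t, w−4=s → llats; then reverse → stall.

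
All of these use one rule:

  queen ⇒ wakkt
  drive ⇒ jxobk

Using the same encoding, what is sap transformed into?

ygv

Compare letters: q→w is +6, u→a is +6, e→k is +6 — a constant shift. It's a constant shift of +6 (ROT6).
Applying it to sap: s+6=y, a+6=g, p+6=v.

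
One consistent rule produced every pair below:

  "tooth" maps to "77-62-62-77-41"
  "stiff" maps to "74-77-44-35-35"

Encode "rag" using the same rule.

t(#20)→77 and o(#15)→62: differences scale by 3, so n = 3·pos + 17. The formula is n = 3×(alphabet index, a=1) + 17.
For rag: r=18→71, a=1→20, g=7→38.

71-20-38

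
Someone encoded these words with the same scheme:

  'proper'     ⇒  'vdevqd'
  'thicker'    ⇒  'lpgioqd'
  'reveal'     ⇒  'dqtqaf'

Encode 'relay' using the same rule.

dqfas

This is an affine cipher: with a=0,…,z=25, each position x becomes (17x+0) mod 26.
On relay: r(17)→17·17+0≡3=d; e(4)→17·4+0≡16=q; l(11)→17·11+0≡5=f; a(0)→17·0+0≡0=a; y(24)→17·24+0≡18=s (all mod 26).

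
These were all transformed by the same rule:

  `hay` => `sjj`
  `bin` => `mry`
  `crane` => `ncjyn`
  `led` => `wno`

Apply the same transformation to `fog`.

The shift depends on letter class: consonant h→s is +11, but vowel a→j is +9. Vowels shift forward by 9 and consonants shift forward by 11.
For fog: f(cons)+11=q, o(vowel)+9=x, g(cons)+11=r.

qxr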